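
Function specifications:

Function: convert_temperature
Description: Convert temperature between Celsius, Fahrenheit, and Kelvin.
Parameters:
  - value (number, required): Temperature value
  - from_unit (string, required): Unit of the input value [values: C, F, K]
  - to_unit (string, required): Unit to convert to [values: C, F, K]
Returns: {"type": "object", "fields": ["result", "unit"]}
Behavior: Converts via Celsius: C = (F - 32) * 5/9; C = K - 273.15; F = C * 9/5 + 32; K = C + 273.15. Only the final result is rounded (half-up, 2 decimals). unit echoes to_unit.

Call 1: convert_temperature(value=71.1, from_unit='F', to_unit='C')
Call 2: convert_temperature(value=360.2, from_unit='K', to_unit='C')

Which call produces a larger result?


Call 1:
  To C: (71.1 - 32) * 5/9 = 21.722222
  Target is C: 21.722222
  Round to 2 decimals: 21.72
  -> 21.72 C
Call 2:
  To C: 360.2 - 273.15 = 87.05
  Target is C: 87.05
  Round to 2 decimals: 87.05
  -> 87.05 C
Call 2 (87.05 C)


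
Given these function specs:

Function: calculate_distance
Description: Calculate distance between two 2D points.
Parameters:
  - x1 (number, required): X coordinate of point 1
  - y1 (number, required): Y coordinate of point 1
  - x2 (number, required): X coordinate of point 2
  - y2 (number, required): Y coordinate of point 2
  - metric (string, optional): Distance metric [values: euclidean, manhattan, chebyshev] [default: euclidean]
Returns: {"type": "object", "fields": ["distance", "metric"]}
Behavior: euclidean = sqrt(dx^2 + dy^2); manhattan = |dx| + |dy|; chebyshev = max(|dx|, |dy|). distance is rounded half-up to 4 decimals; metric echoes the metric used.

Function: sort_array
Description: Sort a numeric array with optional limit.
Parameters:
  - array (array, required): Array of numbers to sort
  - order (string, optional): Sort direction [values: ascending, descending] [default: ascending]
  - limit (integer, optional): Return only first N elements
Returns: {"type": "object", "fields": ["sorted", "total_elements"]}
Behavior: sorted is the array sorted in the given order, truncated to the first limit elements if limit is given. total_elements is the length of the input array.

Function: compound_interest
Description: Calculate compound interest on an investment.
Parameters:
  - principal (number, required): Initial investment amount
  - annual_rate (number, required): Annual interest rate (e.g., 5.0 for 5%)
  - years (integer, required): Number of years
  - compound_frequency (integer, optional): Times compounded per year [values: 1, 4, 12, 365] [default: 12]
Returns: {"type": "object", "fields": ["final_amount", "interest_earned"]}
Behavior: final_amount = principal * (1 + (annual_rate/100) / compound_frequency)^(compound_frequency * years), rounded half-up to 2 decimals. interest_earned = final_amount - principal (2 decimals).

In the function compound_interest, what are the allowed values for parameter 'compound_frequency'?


The compound_interest spec declares:
  - compound_frequency (integer, optional): Times compounded per year [values: 1, 4, 12, 365] [default: 12]
Allowed values:
1, 4, 12, 365


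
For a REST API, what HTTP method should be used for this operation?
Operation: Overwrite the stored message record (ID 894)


GET = read, POST = create, PUT = update/replace, DELETE = remove
This operation is an update/replace.
PUT


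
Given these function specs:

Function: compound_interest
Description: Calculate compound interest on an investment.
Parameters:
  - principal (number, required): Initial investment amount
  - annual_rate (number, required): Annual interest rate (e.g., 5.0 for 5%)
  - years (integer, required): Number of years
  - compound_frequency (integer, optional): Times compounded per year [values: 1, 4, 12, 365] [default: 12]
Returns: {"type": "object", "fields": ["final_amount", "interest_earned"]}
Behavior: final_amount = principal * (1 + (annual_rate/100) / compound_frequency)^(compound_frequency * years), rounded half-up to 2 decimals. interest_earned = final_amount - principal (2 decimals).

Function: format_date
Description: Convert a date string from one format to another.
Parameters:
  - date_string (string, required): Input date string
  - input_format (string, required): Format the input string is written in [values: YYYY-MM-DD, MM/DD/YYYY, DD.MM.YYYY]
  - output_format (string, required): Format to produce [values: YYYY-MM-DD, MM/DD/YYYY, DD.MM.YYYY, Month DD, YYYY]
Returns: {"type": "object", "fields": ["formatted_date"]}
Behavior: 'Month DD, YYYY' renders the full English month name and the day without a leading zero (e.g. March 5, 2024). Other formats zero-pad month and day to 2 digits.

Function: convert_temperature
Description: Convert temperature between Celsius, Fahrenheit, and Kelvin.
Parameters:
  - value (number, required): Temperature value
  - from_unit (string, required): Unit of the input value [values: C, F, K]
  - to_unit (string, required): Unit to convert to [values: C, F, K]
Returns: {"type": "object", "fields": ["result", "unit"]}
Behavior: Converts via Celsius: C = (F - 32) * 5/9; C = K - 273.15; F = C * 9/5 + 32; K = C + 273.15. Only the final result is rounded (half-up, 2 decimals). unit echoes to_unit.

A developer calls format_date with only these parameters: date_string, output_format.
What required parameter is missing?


Required parameters: date_string, input_format, output_format
Provided: date_string, output_format
Missing: input_format
input_format


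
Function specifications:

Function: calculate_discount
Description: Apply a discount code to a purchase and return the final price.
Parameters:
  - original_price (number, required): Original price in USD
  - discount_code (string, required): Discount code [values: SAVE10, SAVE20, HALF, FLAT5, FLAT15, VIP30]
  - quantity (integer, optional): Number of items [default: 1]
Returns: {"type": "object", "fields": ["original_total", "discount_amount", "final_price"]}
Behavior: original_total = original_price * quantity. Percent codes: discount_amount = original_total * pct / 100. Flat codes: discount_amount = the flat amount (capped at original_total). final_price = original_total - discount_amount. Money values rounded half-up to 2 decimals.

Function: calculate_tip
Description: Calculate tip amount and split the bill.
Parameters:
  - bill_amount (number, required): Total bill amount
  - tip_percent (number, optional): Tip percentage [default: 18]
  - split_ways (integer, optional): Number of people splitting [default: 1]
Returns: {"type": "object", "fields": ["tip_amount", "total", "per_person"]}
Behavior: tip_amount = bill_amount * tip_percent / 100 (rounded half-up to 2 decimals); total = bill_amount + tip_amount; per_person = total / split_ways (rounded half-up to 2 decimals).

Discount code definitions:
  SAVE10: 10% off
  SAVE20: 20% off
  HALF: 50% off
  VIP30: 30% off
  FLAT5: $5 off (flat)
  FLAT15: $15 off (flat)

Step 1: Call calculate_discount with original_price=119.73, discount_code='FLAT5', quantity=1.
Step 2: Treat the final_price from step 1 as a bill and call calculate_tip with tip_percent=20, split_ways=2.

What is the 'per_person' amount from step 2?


Step 1: calculate_discount(original_price=119.73, discount_code=FLAT5, quantity=1)
  original_total = 119.73 * 1 = 119.73
  FLAT5 = $5 flat: discount_amount = min(5.00, 119.73) = 5.00
  final_price = 119.73 - 5.00 = 114.73
  -> final_price = 114.73
Step 2: calculate_tip(bill_amount=114.73, tip_percent=20, split_ways=2)
  tip_amount = 114.73 * 20/100 = 22.946 -> 22.95
  total = 114.73 + 22.95 = 137.68
  per_person = 137.68 / 2 = 68.84 -> 68.84
  -> per_person = 68.84
$68.84


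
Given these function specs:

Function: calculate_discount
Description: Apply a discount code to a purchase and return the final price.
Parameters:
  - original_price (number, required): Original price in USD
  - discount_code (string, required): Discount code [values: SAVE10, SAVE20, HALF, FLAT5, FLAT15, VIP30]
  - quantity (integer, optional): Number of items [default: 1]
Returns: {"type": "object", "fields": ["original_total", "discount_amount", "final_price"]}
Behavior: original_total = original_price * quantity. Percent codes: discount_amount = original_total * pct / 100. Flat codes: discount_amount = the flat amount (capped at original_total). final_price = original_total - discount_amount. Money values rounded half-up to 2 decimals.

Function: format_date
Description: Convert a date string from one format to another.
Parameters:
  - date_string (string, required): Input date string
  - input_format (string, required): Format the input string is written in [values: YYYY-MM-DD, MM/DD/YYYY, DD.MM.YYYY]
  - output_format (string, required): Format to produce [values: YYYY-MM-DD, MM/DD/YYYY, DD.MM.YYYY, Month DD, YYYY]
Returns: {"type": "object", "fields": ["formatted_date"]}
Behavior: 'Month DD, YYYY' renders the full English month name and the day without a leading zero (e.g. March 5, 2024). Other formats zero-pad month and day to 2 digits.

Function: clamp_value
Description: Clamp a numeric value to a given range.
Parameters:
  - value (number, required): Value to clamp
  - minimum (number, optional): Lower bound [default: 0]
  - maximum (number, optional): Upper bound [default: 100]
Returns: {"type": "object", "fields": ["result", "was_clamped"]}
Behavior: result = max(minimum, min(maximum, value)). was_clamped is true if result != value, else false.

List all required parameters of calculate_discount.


Parameters of calculate_discount and their required/optional flag:
  original_price: required
  discount_code: required
  quantity: optional
discount_code, original_price


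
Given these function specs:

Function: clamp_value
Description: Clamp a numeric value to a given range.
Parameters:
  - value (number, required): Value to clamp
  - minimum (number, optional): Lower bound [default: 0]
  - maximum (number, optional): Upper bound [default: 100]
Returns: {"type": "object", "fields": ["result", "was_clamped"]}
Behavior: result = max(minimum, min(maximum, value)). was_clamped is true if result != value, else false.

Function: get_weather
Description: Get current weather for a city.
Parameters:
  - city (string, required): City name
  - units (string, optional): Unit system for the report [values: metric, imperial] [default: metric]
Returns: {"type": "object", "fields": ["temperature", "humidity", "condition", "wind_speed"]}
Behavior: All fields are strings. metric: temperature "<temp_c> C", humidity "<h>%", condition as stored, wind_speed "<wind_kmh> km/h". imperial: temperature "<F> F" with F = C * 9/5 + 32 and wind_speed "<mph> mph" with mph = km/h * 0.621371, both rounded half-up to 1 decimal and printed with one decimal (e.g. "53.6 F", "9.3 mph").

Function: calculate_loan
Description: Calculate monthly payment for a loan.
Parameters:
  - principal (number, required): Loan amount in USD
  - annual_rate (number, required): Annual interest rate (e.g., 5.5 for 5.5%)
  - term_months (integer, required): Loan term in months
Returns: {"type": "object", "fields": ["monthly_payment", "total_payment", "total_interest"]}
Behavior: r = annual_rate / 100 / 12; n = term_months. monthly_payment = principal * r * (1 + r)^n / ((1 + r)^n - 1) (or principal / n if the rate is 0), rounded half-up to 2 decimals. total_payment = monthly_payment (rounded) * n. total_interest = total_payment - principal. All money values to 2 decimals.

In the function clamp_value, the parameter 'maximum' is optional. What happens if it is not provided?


The clamp_value spec declares:
  - maximum (number, optional): Upper bound [default: 100]
It defaults to 100


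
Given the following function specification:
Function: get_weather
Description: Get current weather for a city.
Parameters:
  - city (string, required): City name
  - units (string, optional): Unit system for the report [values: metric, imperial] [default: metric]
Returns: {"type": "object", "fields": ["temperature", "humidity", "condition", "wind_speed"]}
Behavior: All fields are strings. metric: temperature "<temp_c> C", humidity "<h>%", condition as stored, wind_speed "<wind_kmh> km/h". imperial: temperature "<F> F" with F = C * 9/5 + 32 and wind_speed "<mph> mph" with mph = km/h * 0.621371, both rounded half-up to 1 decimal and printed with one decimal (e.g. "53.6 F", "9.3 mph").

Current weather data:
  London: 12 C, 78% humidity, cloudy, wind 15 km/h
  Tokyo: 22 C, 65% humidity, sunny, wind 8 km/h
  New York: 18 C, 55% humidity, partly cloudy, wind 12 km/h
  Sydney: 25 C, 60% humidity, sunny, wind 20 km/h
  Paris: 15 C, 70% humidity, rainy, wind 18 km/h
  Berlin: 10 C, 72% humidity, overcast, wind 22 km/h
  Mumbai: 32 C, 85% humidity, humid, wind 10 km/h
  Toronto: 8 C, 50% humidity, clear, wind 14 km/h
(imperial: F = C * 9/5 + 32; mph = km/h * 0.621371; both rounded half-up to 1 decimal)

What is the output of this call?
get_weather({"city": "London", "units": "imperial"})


London record: 12 C, 78%, cloudy, 15 km/h
imperial: temperature = 12 * 9/5 + 32 = 53.6 -> 53.6 F
imperial: wind_speed = 15 * 0.621371 = 9.320565 -> 9.3 mph
Output:
{"temperature": "53.6 F", "humidity": "78%", "condition": "cloudy", "wind_speed": "9.3 mph"}


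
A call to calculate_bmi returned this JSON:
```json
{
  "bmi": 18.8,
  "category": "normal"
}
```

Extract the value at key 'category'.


normal


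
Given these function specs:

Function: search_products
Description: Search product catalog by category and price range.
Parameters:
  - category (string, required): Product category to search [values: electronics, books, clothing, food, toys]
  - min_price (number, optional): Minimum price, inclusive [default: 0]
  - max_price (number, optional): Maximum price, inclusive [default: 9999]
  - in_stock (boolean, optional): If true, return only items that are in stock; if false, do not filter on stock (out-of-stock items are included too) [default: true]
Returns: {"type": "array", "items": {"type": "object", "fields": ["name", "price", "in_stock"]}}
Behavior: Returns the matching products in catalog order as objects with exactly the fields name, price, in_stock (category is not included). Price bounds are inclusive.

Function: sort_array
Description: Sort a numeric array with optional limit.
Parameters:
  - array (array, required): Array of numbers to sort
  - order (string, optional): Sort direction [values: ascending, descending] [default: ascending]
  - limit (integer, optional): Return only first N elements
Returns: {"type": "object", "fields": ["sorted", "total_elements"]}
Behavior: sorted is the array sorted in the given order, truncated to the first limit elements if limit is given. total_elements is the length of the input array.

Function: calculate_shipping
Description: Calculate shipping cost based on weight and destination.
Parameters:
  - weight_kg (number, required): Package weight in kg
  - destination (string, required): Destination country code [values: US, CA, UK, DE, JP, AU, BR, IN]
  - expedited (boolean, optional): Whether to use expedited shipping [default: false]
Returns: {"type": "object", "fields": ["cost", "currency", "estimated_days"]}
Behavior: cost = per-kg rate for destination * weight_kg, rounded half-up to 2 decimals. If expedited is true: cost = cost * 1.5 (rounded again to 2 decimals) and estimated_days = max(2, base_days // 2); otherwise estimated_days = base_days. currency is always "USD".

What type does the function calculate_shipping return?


The calculate_shipping spec declares Returns: {"type": "object", "fields": ["cost", "currency", "estimated_days"]}
Type:
object


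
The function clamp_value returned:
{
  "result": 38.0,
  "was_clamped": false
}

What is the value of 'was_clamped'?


false


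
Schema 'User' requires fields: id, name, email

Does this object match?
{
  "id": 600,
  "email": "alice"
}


Checking required fields...
Missing: name
Invalid - missing required field 'name'


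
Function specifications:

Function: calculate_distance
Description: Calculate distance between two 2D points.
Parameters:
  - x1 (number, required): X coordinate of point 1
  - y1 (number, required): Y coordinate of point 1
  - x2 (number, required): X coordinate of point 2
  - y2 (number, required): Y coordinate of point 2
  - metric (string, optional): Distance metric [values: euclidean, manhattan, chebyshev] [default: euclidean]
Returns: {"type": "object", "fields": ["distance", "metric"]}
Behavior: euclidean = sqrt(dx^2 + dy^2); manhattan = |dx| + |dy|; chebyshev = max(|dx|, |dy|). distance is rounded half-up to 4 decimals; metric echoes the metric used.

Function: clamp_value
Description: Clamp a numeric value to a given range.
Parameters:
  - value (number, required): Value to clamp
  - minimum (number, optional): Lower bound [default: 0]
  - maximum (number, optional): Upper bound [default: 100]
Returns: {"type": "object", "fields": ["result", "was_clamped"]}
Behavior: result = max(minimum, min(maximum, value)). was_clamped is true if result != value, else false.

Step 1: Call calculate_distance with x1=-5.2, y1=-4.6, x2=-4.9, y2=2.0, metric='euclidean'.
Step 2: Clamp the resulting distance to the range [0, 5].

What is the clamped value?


Step 1: calculate_distance (euclidean)
  |dx| = |-4.9 - -5.2| = 0.3; |dy| = |2 - -4.6| = 6.6
  euclidean: sqrt(0.3^2 + 6.6^2) = sqrt(43.65) = 6.606815
  Round to 4 decimals: 6.6068
  -> distance = 6.6068
Step 2: clamp_value(value=6.6068, minimum=0, maximum=5)
  result = max(0, min(5, 6.6068)) = max(0, 5) = 5
  was_clamped = (5 != 6.6068) = true
  -> result = 5
5


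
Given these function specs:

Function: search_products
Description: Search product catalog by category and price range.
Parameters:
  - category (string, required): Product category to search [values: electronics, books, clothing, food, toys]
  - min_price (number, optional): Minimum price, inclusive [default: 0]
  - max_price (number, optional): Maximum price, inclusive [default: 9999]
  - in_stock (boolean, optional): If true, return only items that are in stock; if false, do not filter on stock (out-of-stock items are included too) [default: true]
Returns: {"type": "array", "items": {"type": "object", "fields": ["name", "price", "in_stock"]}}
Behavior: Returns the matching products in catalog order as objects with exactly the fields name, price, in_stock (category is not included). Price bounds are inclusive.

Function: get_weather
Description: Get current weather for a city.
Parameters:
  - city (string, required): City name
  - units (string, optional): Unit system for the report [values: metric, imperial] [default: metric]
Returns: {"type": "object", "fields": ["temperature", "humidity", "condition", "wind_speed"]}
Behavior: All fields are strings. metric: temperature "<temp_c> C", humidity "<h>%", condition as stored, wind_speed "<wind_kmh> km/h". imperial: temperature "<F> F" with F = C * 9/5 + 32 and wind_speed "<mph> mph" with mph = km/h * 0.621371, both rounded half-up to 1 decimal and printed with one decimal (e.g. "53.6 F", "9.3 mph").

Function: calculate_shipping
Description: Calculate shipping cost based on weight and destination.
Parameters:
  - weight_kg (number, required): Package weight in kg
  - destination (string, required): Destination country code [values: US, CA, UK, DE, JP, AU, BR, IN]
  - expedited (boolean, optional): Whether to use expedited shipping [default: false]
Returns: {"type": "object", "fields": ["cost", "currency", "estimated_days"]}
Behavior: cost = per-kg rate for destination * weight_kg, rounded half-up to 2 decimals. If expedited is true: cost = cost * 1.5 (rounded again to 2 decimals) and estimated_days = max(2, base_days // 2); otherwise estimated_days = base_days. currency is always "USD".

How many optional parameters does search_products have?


Parameters of search_products: category (required), min_price (optional), max_price (optional), in_stock (optional)
Optional count:
3


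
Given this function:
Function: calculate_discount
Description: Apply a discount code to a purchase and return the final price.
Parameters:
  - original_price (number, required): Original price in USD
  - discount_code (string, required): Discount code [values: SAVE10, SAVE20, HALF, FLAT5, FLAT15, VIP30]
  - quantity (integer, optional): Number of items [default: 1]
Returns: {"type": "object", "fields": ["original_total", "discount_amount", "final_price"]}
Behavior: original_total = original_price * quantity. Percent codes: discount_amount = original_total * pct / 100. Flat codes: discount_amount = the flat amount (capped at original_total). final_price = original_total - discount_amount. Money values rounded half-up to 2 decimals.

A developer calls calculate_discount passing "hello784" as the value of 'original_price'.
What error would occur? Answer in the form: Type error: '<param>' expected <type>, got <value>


Spec: 'original_price' is declared as number; "hello784" is a string.
Type error: 'original_price' expected number, got "hello784"


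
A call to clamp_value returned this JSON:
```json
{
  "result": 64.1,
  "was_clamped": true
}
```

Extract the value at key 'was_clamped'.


true


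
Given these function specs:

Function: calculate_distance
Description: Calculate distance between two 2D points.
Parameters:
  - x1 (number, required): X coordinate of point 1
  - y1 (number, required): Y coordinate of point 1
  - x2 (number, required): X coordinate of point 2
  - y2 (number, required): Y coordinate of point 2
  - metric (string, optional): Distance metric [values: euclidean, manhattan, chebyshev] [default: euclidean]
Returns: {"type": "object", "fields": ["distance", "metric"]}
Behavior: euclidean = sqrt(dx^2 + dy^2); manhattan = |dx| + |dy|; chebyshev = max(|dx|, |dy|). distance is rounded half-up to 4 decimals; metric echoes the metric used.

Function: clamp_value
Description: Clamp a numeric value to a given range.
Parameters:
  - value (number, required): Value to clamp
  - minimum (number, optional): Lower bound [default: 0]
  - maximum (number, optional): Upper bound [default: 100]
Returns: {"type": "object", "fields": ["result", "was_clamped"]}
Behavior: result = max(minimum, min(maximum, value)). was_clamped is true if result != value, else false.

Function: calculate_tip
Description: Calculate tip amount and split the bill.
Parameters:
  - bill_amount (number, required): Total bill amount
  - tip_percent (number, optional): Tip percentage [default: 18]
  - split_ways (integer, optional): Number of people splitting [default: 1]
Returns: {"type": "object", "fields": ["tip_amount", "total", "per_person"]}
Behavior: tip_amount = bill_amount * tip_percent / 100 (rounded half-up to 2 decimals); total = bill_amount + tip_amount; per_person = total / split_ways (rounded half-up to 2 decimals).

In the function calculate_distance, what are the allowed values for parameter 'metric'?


The calculate_distance spec declares:
  - metric (string, optional): Distance metric [values: euclidean, manhattan, chebyshev] [default: euclidean]
Allowed values:
euclidean, manhattan, chebyshev


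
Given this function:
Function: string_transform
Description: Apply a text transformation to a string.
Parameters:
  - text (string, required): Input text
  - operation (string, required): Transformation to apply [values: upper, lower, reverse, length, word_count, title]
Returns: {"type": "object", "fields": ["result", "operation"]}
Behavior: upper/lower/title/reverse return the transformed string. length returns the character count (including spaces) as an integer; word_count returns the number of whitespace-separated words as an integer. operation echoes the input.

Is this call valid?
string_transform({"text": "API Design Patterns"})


Checking required parameters...
Missing required parameter: operation
Invalid - missing required parameter 'operation'


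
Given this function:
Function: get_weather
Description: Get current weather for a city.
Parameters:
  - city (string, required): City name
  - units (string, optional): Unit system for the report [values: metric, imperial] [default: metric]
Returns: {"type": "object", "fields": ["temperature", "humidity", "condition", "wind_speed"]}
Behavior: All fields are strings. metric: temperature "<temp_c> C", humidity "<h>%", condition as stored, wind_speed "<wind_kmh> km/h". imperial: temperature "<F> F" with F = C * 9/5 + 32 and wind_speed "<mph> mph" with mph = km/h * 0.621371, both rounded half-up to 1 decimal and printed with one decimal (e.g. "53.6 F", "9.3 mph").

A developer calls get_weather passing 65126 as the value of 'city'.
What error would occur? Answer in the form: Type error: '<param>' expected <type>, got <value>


Spec: 'city' is declared as string; 65126 is an integer.
Type error: 'city' expected string, got 65126


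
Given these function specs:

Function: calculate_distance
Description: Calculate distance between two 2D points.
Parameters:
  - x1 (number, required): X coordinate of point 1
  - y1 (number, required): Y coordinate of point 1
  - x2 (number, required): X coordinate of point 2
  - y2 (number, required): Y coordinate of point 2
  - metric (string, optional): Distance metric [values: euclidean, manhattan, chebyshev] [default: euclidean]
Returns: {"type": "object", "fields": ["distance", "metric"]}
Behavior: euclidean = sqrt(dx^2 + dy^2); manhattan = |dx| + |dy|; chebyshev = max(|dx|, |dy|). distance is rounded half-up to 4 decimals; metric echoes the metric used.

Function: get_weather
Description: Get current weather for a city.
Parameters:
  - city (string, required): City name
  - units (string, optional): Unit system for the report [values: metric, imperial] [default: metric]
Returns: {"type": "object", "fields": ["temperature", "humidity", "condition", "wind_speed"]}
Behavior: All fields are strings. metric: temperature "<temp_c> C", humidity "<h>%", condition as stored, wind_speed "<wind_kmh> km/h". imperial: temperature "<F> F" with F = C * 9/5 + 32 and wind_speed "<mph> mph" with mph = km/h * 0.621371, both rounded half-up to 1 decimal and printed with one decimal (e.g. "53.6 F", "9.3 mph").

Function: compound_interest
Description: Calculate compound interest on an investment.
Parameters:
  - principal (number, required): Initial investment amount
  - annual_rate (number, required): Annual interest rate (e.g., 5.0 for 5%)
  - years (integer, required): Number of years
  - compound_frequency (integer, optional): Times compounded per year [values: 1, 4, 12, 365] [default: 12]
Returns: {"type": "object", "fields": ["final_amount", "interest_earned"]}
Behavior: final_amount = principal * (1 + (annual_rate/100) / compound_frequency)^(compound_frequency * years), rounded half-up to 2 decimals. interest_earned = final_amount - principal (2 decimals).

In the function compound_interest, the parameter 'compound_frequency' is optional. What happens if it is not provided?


The compound_interest spec declares:
  - compound_frequency (integer, optional): Times compounded per year [values: 1, 4, 12, 365] [default: 12]
It defaults to 12


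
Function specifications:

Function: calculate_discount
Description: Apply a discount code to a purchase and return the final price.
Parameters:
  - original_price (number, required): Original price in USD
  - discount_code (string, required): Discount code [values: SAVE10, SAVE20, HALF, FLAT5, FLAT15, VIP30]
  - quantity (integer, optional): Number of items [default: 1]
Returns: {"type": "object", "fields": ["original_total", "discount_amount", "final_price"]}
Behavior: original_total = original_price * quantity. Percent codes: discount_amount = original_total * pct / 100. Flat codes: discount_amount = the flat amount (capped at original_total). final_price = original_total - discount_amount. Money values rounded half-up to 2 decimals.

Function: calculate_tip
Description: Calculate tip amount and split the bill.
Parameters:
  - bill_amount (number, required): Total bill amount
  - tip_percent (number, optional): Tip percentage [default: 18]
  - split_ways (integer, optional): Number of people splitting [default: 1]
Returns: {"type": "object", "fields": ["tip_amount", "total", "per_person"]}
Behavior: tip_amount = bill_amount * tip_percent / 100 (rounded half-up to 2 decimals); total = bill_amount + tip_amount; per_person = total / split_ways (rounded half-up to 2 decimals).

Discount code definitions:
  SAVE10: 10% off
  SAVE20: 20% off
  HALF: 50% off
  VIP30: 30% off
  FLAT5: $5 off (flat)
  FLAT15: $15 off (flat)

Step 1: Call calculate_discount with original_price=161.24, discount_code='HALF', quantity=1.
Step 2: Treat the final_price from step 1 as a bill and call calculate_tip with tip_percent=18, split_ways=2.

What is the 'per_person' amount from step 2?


Step 1: calculate_discount(original_price=161.24, discount_code=HALF, quantity=1)
  original_total = 161.24 * 1 = 161.24
  HALF = 50% off: discount_amount = 161.24 * 50/100 = 80.62 -> 80.62
  final_price = 161.24 - 80.62 = 80.62
  -> final_price = 80.62
Step 2: calculate_tip(bill_amount=80.62, tip_percent=18, split_ways=2)
  tip_amount = 80.62 * 18/100 = 14.5116 -> 14.51
  total = 80.62 + 14.51 = 95.13
  per_person = 95.13 / 2 = 47.565 -> 47.57
  -> per_person = 47.57
$47.57


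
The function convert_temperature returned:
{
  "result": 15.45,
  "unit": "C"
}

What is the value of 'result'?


15.45


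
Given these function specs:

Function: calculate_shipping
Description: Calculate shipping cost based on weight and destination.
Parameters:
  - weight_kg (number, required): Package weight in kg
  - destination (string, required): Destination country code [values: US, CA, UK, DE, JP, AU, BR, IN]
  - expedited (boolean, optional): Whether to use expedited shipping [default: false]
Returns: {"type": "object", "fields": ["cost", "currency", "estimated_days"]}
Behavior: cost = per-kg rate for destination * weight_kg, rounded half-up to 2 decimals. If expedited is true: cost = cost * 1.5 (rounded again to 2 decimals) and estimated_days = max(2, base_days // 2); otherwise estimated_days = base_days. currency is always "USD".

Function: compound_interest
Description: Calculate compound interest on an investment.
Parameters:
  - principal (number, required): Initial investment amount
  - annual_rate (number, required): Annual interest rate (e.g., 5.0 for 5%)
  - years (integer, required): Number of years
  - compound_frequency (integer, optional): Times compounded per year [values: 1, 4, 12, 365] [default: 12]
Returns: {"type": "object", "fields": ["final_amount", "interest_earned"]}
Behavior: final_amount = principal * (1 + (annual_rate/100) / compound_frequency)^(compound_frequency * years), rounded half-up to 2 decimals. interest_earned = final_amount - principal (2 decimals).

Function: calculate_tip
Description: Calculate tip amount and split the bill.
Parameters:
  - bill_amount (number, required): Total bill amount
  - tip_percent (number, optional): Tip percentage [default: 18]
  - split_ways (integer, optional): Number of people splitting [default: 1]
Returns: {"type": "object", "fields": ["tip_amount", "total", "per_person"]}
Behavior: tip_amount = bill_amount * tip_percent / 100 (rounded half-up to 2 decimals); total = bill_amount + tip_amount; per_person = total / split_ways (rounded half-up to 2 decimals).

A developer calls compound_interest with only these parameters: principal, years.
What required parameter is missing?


Required parameters: principal, annual_rate, years
Provided: principal, years
Missing: annual_rate
annual_rate


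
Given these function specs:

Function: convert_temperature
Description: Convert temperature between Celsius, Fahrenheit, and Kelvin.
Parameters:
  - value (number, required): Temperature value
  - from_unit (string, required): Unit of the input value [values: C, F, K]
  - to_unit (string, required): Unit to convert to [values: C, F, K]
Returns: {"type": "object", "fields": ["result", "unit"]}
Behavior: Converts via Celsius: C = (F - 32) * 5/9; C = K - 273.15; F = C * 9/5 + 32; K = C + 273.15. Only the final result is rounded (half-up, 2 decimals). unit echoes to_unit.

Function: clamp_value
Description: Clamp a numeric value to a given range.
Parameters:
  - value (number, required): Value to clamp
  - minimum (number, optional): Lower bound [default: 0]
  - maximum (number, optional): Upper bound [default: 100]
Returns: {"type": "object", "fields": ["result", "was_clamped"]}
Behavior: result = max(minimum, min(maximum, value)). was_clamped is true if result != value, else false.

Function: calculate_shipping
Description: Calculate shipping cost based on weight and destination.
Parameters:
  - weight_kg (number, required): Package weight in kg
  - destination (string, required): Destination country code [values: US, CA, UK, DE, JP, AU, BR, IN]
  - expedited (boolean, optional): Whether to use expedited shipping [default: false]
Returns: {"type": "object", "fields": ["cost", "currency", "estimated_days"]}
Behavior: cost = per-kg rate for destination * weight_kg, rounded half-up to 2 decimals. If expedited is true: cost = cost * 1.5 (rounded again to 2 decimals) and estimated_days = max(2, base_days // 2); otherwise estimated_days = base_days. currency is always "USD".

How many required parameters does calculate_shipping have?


Parameters of calculate_shipping: weight_kg (required), destination (required), expedited (optional)
Required count:
2


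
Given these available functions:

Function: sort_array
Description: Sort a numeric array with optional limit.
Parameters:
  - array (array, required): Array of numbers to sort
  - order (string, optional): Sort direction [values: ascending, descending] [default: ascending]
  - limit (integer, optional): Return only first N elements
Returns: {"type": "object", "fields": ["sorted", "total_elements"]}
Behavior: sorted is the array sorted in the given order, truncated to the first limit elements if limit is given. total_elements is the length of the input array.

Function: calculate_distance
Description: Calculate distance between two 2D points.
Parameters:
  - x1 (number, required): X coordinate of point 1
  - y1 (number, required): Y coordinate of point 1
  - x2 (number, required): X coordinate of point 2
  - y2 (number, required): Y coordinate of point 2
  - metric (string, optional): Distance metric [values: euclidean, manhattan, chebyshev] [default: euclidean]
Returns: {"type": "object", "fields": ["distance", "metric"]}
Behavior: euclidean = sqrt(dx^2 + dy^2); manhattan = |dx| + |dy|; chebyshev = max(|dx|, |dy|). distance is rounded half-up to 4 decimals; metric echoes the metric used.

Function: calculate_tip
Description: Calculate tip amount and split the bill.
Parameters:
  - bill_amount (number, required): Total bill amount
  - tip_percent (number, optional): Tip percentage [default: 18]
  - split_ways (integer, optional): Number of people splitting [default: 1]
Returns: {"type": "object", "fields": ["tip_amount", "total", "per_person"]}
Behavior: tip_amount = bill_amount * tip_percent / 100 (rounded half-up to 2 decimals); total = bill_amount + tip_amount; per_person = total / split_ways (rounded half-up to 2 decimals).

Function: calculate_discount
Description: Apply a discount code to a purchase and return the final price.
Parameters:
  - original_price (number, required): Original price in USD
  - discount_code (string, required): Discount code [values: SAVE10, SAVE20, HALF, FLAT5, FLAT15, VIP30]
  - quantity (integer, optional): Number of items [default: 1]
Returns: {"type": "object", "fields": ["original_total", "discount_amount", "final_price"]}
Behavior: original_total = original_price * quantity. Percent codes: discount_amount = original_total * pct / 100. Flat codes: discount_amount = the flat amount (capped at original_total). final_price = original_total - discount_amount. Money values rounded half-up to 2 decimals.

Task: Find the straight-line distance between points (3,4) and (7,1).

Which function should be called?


The task needs a function whose description is: Calculate distance between two 2D points.
calculate_distance


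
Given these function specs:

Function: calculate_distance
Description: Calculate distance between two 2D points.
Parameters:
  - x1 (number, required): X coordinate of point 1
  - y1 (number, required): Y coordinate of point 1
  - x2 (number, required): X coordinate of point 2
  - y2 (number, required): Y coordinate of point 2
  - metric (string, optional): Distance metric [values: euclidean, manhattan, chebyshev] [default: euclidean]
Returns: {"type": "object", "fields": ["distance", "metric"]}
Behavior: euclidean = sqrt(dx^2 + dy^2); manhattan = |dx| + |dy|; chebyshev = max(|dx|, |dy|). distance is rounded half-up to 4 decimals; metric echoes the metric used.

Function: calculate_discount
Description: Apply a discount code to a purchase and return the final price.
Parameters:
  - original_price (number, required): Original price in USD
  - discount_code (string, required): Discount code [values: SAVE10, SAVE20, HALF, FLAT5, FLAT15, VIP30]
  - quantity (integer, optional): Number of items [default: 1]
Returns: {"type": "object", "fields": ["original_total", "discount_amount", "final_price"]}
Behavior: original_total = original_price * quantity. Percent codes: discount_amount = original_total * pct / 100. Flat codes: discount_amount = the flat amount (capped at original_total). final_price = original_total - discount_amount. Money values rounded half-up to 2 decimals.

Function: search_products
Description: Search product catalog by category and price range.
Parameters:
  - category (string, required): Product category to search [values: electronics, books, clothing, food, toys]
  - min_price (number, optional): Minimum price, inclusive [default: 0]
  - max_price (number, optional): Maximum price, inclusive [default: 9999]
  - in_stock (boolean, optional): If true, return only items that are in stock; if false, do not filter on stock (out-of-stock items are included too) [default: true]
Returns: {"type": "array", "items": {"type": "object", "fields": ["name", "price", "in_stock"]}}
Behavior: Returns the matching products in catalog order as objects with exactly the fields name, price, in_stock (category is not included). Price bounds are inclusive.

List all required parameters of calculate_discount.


Parameters of calculate_discount and their required/optional flag:
  original_price: required
  discount_code: required
  quantity: optional
discount_code, original_price


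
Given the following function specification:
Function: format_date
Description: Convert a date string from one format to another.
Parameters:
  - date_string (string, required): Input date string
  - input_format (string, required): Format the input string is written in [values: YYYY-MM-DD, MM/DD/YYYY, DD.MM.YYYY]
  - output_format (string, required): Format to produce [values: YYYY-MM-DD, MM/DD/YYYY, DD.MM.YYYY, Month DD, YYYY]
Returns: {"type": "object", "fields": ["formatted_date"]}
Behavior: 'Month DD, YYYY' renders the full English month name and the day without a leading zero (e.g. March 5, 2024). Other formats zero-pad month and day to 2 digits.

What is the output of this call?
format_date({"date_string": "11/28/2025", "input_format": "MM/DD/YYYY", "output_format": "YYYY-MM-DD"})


Parse '11/28/2025' as MM/DD/YYYY: year=2025, month=11, day=28
Render as YYYY-MM-DD: 2025-11-28
Output:
{"formatted_date": "2025-11-28"}


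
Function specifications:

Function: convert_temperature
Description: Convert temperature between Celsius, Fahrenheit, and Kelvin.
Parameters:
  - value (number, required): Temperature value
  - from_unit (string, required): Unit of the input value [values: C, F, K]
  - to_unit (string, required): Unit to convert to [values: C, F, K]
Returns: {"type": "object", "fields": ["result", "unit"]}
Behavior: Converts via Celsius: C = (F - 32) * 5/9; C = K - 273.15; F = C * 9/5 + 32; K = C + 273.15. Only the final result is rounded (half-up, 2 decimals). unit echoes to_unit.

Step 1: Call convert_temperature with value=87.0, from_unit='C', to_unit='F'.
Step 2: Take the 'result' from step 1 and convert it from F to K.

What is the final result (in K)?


Step 1: convert_temperature(value=87.0, from_unit=C, to_unit=F)
  Input already in C: 87
  To F: 87 * 9/5 + 32 = 188.6
  Round to 2 decimals: 188.6
  -> result = 188.6 F
Step 2: convert_temperature(value=188.6, from_unit=F, to_unit=K)
  To C: (188.6 - 32) * 5/9 = 87
  To K: 87 + 273.15 = 360.15
  Round to 2 decimals: 360.15
  -> result = 360.15 K
360.15 K
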